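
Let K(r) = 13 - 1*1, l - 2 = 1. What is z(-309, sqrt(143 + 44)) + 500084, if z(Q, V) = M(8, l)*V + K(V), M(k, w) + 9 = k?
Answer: 500096 - sqrt(187) ≈ 5.0008e+5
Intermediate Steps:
l = 3 (l = 2 + 1 = 3)
K(r) = 12 (K(r) = 13 - 1 = 12)
M(k, w) = -9 + k
z(Q, V) = 12 - V (z(Q, V) = (-9 + 8)*V + 12 = -V + 12 = 12 - V)
z(-309, sqrt(143 + 44)) + 500084 = (12 - sqrt(143 + 44)) + 500084 = (12 - sqrt(187)) + 500084 = 500096 - sqrt(187)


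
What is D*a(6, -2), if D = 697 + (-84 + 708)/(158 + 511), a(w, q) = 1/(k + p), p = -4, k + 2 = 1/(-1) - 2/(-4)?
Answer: -311278/2899 ≈ -107.37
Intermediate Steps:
k = -5/2 (k = -2 + (1/(-1) - 2/(-4)) = -2 + (1*(-1) - 2*(-¼)) = -2 + (-1 + ½) = -2 - ½ = -5/2 ≈ -2.5000)
a(w, q) = -2/13 (a(w, q) = 1/(-5/2 - 4) = 1/(-13/2) = -2/13)
D = 155639/223 (D = 697 + 624/669 = 697 + 624*(1/669) = 697 + 208/223 = 155639/223 ≈ 697.93)
D*a(6, -2) = (155639/223)*(-2/13) = -311278/2899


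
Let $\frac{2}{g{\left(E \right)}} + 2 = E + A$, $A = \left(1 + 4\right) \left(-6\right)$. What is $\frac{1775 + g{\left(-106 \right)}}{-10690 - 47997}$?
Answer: $- \frac{122474}{4049403} \approx -0.030245$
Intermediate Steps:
$A = -30$ ($A = 5 \left(-6\right) = -30$)
$g{\left(E \right)} = \frac{2}{-32 + E}$ ($g{\left(E \right)} = \frac{2}{-2 + \left(E - 30\right)} = \frac{2}{-2 + \left(-30 + E\right)} = \frac{2}{-32 + E}$)
$\frac{1775 + g{\left(-106 \right)}}{-10690 - 47997} = \frac{1775 + \frac{2}{-32 - 106}}{-10690 - 47997} = \frac{1775 + \frac{2}{-138}}{-58687} = \left(1775 + 2 \left(- \frac{1}{138}\right)\right) \left(- \frac{1}{58687}\right) = \left(1775 - \frac{1}{69}\right) \left(- \frac{1}{58687}\right) = \frac{122474}{69} \left(- \frac{1}{58687}\right) = - \frac{122474}{4049403}$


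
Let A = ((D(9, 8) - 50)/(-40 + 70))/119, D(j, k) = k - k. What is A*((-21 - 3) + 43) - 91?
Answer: -32582/357 ≈ -91.266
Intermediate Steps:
D(j, k) = 0
A = -5/357 (A = ((0 - 50)/(-40 + 70))/119 = -50/30*(1/119) = -50*1/30*(1/119) = -5/3*1/119 = -5/357 ≈ -0.014006)
A*((-21 - 3) + 43) - 91 = -5*((-21 - 3) + 43)/357 - 91 = -5*(-24 + 43)/357 - 91 = -5/357*19 - 91 = -95/357 - 91 = -32582/357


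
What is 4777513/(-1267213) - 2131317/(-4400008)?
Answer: -18320262810583/5575747337704 ≈ -3.2857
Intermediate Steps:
4777513/(-1267213) - 2131317/(-4400008) = 4777513*(-1/1267213) - 2131317*(-1/4400008) = -4777513/1267213 + 2131317/4400008 = -18320262810583/5575747337704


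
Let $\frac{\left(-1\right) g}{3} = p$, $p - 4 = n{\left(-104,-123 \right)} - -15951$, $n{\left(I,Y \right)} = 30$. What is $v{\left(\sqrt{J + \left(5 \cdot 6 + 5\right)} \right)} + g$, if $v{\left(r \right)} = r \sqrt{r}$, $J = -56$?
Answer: $-47955 + 21^{\frac{3}{4}} i^{\frac{3}{2}} \approx -47962.0 + 6.9366 i$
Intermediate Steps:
$v{\left(r \right)} = r^{\frac{3}{2}}$
$p = 15985$ ($p = 4 + \left(30 - -15951\right) = 4 + \left(30 + 15951\right) = 4 + 15981 = 15985$)
$g = -47955$ ($g = \left(-3\right) 15985 = -47955$)
$v{\left(\sqrt{J + \left(5 \cdot 6 + 5\right)} \right)} + g = \left(\sqrt{-56 + \left(5 \cdot 6 + 5\right)}\right)^{\frac{3}{2}} - 47955 = \left(\sqrt{-56 + \left(30 + 5\right)}\right)^{\frac{3}{2}} - 47955 = \left(\sqrt{-56 + 35}\right)^{\frac{3}{2}} - 47955 = \left(\sqrt{-21}\right)^{\frac{3}{2}} - 47955 = \left(i \sqrt{21}\right)^{\frac{3}{2}} - 47955 = 21^{\frac{3}{4}} i^{\frac{3}{2}} - 47955 = -47955 + 21^{\frac{3}{4}} i^{\frac{3}{2}}$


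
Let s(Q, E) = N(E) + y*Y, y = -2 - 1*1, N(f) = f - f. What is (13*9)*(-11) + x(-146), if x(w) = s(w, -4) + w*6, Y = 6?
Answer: -2181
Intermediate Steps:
N(f) = 0
y = -3 (y = -2 - 1 = -3)
s(Q, E) = -18 (s(Q, E) = 0 - 3*6 = 0 - 18 = -18)
x(w) = -18 + 6*w (x(w) = -18 + w*6 = -18 + 6*w)
(13*9)*(-11) + x(-146) = (13*9)*(-11) + (-18 + 6*(-146)) = 117*(-11) + (-18 - 876) = -1287 - 894 = -2181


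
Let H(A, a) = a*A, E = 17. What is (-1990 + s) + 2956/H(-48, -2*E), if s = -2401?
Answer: -1790789/408 ≈ -4389.2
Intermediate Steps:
H(A, a) = A*a
(-1990 + s) + 2956/H(-48, -2*E) = (-1990 - 2401) + 2956/((-(-96)*17)) = -4391 + 2956/((-48*(-34))) = -4391 + 2956/1632 = -4391 + 2956*(1/1632) = -4391 + 739/408 = -1790789/408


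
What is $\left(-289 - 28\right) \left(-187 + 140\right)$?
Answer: $14899$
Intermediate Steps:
$\left(-289 - 28\right) \left(-187 + 140\right) = \left(-317\right) \left(-47\right) = 14899$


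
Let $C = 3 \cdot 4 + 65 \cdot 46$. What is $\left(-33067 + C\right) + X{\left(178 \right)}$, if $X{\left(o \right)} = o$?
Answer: $-29887$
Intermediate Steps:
$C = 3002$ ($C = 12 + 2990 = 3002$)
$\left(-33067 + C\right) + X{\left(178 \right)} = \left(-33067 + 3002\right) + 178 = -30065 + 178 = -29887$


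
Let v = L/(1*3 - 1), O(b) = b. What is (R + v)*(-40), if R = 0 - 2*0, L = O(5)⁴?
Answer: -12500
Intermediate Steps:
L = 625 (L = 5⁴ = 625)
R = 0 (R = 0 + 0 = 0)
v = 625/2 (v = 625/(1*3 - 1) = 625/(3 - 1) = 625/2 ≈ 312.50)
(R + v)*(-40) = (0 + 625/2)*(-40) = (625/2)*(-40) = -12500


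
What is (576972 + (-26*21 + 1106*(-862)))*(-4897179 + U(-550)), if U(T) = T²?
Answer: 1731945870334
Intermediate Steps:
(576972 + (-26*21 + 1106*(-862)))*(-4897179 + U(-550)) = (576972 + (-26*21 + 1106*(-862)))*(-4897179 + (-550)²) = (576972 + (-546 - 953372))*(-4897179 + 302500) = (576972 - 953918)*(-4594679) = -376946*(-4594679) = 1731945870334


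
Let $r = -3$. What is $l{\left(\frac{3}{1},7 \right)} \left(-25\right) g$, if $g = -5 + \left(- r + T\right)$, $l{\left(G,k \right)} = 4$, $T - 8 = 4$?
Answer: $-1000$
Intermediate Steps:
$T = 12$ ($T = 8 + 4 = 12$)
$g = 10$ ($g = -5 + \left(\left(-1\right) \left(-3\right) + 12\right) = -5 + \left(3 + 12\right) = -5 + 15 = 10$)
$l{\left(\frac{3}{1},7 \right)} \left(-25\right) g = 4 \left(-25\right) 10 = \left(-100\right) 10 = -1000$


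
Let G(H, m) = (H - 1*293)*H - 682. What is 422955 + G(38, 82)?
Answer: 412583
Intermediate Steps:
G(H, m) = -682 + H*(-293 + H) (G(H, m) = (H - 293)*H - 682 = (-293 + H)*H - 682 = H*(-293 + H) - 682 = -682 + H*(-293 + H))
422955 + G(38, 82) = 422955 + (-682 + 38**2 - 293*38) = 422955 + (-682 + 1444 - 11134) = 422955 - 10372 = 412583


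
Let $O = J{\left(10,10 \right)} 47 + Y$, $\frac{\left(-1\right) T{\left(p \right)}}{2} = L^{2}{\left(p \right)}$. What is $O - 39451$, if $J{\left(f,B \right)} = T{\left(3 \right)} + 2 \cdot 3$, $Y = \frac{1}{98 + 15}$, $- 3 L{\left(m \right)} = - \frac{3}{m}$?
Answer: $- \frac{39845486}{1017} \approx -39179.0$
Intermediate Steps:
$L{\left(m \right)} = \frac{1}{m}$ ($L{\left(m \right)} = - \frac{\left(-3\right) \frac{1}{m}}{3} = \frac{1}{m}$)
$T{\left(p \right)} = - \frac{2}{p^{2}}$ ($T{\left(p \right)} = - 2 \left(\frac{1}{p}\right)^{2} = - \frac{2}{p^{2}}$)
$Y = \frac{1}{113} \approx 0.0088496$
$J{\left(f,B \right)} = \frac{52}{9}$ ($J{\left(f,B \right)} = - \frac{2}{9} + 2 \cdot 3 = \left(-2\right) \frac{1}{9} + 6 = - \frac{2}{9} + 6 = \frac{52}{9}$)
$O = \frac{276181}{1017}$ ($O = \frac{52}{9} \cdot 47 + \frac{1}{113} = \frac{2444}{9} + \frac{1}{113} = \frac{276181}{1017} \approx 271.56$)
$O - 39451 = \frac{276181}{1017} - 39451 = - \frac{39845486}{1017}$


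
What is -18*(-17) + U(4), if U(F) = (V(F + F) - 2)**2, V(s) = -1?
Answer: 315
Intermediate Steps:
U(F) = 9 (U(F) = (-1 - 2)**2 = (-3)**2 = 9)
-18*(-17) + U(4) = -18*(-17) + 9 = 306 + 9 = 315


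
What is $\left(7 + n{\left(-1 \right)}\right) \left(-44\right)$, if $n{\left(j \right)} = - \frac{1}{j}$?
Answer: $-352$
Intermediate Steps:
$\left(7 + n{\left(-1 \right)}\right) \left(-44\right) = \left(7 - \frac{1}{-1}\right) \left(-44\right) = \left(7 - -1\right) \left(-44\right) = \left(7 + 1\right) \left(-44\right) = 8 \left(-44\right) = -352$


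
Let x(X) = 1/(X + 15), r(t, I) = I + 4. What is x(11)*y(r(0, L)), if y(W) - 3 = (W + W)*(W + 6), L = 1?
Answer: 113/26 ≈ 4.3462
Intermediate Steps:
r(t, I) = 4 + I
x(X) = 1/(15 + X)
y(W) = 3 + 2*W*(6 + W) (y(W) = 3 + (W + W)*(W + 6) = 3 + (2*W)*(6 + W) = 3 + 2*W*(6 + W))
x(11)*y(r(0, L)) = (3 + 2*(4 + 1)² + 12*(4 + 1))/(15 + 11) = (3 + 2*5² + 12*5)/26 = (3 + 2*25 + 60)/26 = (3 + 50 + 60)/26 = (1/26)*113 = 113/26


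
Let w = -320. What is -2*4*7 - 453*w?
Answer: 144904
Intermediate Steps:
-2*4*7 - 453*w = -2*4*7 - 453*(-320) = -8*7 + 144960 = -56 + 144960 = 144904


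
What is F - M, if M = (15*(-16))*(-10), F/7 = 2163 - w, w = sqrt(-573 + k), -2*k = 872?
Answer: 12741 - 7*I*sqrt(1009) ≈ 12741.0 - 222.35*I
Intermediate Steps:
k = -436 (k = -1/2*872 = -436)
w = I*sqrt(1009) (w = sqrt(-573 - 436) = sqrt(-1009) = I*sqrt(1009) ≈ 31.765*I)
F = 15141 - 7*I*sqrt(1009) (F = 7*(2163 - I*sqrt(1009)) = 15141 - 7*I*sqrt(1009) ≈ 15141.0 - 222.35*I)
M = 2400 (M = -240*(-10) = 2400)
F - M = (15141 - 7*I*sqrt(1009)) - 1*2400 = (15141 - 7*I*sqrt(1009)) - 2400 = 12741 - 7*I*sqrt(1009)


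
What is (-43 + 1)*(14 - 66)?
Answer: 2184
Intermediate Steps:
(-43 + 1)*(14 - 66) = -42*(-52) = 2184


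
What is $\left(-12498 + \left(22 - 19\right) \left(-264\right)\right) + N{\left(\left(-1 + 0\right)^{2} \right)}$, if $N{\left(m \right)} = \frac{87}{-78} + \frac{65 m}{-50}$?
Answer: $- \frac{864007}{65} \approx -13292.0$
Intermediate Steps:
$N{\left(m \right)} = - \frac{29}{26} - \frac{13 m}{10}$ ($N{\left(m \right)} = 87 \left(- \frac{1}{78}\right) + 65 m \left(- \frac{1}{50}\right) = - \frac{29}{26} - \frac{13 m}{10}$)
$\left(-12498 + \left(22 - 19\right) \left(-264\right)\right) + N{\left(\left(-1 + 0\right)^{2} \right)} = \left(-12498 + \left(22 - 19\right) \left(-264\right)\right) - \left(\frac{29}{26} + \frac{13 \left(-1 + 0\right)^{2}}{10}\right) = \left(-12498 + 3 \left(-264\right)\right) - \left(\frac{29}{26} + \frac{13 \left(-1\right)^{2}}{10}\right) = \left(-12498 - 792\right) - \frac{157}{65} = -13290 - \frac{157}{65} = - \frac{864007}{65}$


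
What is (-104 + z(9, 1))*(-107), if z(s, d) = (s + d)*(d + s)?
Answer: 428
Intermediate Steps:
z(s, d) = (d + s)² (z(s, d) = (d + s)*(d + s) = (d + s)²)
(-104 + z(9, 1))*(-107) = (-104 + (1 + 9)²)*(-107) = (-104 + 10²)*(-107) = (-104 + 100)*(-107) = -4*(-107) = 428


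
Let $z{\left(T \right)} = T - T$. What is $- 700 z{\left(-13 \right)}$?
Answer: $0$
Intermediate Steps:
$z{\left(T \right)} = 0$
$- 700 z{\left(-13 \right)} = \left(-700\right) 0 = 0$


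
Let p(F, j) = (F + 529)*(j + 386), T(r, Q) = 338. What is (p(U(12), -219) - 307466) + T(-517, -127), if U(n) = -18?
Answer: -221791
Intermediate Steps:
p(F, j) = (386 + j)*(529 + F) (p(F, j) = (529 + F)*(386 + j) = (386 + j)*(529 + F))
(p(U(12), -219) - 307466) + T(-517, -127) = ((204194 + 386*(-18) + 529*(-219) - 18*(-219)) - 307466) + 338 = ((204194 - 6948 - 115851 + 3942) - 307466) + 338 = (85337 - 307466) + 338 = -222129 + 338 = -221791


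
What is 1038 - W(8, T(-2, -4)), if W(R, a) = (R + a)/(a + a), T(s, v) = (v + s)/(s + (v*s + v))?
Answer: 6233/6 ≈ 1038.8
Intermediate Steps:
T(s, v) = (s + v)/(s + v + s*v) (T(s, v) = (s + v)/(s + (s*v + v)) = (s + v)/(s + (v + s*v)) = (s + v)/(s + v + s*v))
W(R, a) = (R + a)/(2*a) (W(R, a) = (R + a)/((2*a)) = (R + a)*(1/(2*a)) = (R + a)/(2*a))
1038 - W(8, T(-2, -4)) = 1038 - (8 + (-2 - 4)/(-2 - 4 - 2*(-4)))/(2*((-2 - 4)/(-2 - 4 - 2*(-4)))) = 1038 - (8 - 6/(-2 - 4 + 8))/(2*(-6/(-2 - 4 + 8))) = 1038 - (8 - 6/2)/(2*(-6/2)) = 1038 - (8 + (½)*(-6))/(2*((½)*(-6))) = 1038 - (8 - 3)/(2*(-3)) = 1038 - (-1)*5/(2*3) = 1038 - 1*(-⅚) = 1038 + ⅚ = 6233/6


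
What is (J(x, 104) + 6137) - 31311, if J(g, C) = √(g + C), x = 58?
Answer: -25174 + 9*√2 ≈ -25161.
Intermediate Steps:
J(g, C) = √(C + g)
(J(x, 104) + 6137) - 31311 = (√(104 + 58) + 6137) - 31311 = (√162 + 6137) - 31311 = (9*√2 + 6137) - 31311 = (6137 + 9*√2) - 31311 = -25174 + 9*√2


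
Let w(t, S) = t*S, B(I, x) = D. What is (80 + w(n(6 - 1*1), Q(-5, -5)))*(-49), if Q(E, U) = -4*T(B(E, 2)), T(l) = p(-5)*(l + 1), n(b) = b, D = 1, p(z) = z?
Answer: -13720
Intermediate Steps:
B(I, x) = 1
T(l) = -5 - 5*l (T(l) = -5*(l + 1) = -5*(1 + l) = -5 - 5*l)
Q(E, U) = 40 (Q(E, U) = -4*(-5 - 5*1) = -4*(-5 - 5) = -4*(-10) = 40)
w(t, S) = S*t
(80 + w(n(6 - 1*1), Q(-5, -5)))*(-49) = (80 + 40*(6 - 1*1))*(-49) = (80 + 40*(6 - 1))*(-49) = (80 + 40*5)*(-49) = (80 + 200)*(-49) = 280*(-49) = -13720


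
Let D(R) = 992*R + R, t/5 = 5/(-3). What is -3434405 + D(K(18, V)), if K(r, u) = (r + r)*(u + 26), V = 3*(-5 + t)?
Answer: -3934877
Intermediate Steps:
t = -25/3 (t = 5*(5/(-3)) = 5*(5*(-⅓)) = 5*(-5/3) = -25/3 ≈ -8.3333)
V = -40 (V = 3*(-5 - 25/3) = 3*(-40/3) = -40)
K(r, u) = 2*r*(26 + u) (K(r, u) = (2*r)*(26 + u) = 2*r*(26 + u))
D(R) = 993*R
-3434405 + D(K(18, V)) = -3434405 + 993*(2*18*(26 - 40)) = -3434405 + 993*(2*18*(-14)) = -3434405 + 993*(-504) = -3434405 - 500472 = -3934877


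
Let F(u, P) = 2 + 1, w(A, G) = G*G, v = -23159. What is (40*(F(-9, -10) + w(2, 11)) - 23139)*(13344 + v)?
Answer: 178426885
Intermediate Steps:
w(A, G) = G²
F(u, P) = 3
(40*(F(-9, -10) + w(2, 11)) - 23139)*(13344 + v) = (40*(3 + 11²) - 23139)*(13344 - 23159) = (40*(3 + 121) - 23139)*(-9815) = (40*124 - 23139)*(-9815) = (4960 - 23139)*(-9815) = -18179*(-9815) = 178426885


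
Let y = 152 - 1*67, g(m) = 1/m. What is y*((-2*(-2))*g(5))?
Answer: 68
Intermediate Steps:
y = 85 (y = 152 - 67 = 85)
y*((-2*(-2))*g(5)) = 85*(-2*(-2)/5) = 85*(4*(⅕)) = 85*(⅘) = 68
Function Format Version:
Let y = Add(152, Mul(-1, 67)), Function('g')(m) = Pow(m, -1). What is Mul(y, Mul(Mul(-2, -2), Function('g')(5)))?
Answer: 68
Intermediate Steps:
y = 85 (y = Add(152, -67) = 85)
Mul(y, Mul(Mul(-2, -2), Function('g')(5))) = Mul(85, Mul(Mul(-2, -2), Pow(5, -1))) = Mul(85, Mul(4, Rational(1, 5))) = Mul(85, Rational(4, 5)) = 68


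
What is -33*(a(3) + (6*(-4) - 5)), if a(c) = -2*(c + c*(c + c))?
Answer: 2343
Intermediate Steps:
a(c) = -4*c² - 2*c (a(c) = -2*(c + c*(2*c)) = -2*(c + 2*c²) = -4*c² - 2*c)
-33*(a(3) + (6*(-4) - 5)) = -33*(-2*3*(1 + 2*3) + (6*(-4) - 5)) = -33*(-2*3*(1 + 6) + (-24 - 5)) = -33*(-2*3*7 - 29) = -33*(-42 - 29) = -33*(-71) = 2343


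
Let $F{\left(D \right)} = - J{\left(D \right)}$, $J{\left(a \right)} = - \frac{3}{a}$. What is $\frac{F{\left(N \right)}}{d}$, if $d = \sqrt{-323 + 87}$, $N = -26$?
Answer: $\frac{3 i \sqrt{59}}{3068} \approx 0.0075109 i$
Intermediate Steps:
$d = 2 i \sqrt{59}$ ($d = \sqrt{-236} = 2 i \sqrt{59} \approx 15.362 i$)
$F{\left(D \right)} = \frac{3}{D}$ ($F{\left(D \right)} = - \frac{-3}{D} = \frac{3}{D}$)
$\frac{F{\left(N \right)}}{d} = \frac{3 \frac{1}{-26}}{2 i \sqrt{59}} = 3 \left(- \frac{1}{26}\right) \left(- \frac{i \sqrt{59}}{118}\right) = - \frac{3 \left(- \frac{i \sqrt{59}}{118}\right)}{26} = \frac{3 i \sqrt{59}}{3068}$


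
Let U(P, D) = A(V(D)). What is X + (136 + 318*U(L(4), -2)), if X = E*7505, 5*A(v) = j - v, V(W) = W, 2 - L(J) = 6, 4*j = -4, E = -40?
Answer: -1500002/5 ≈ -3.0000e+5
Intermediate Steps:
j = -1 (j = (1/4)*(-4) = -1)
L(J) = -4 (L(J) = 2 - 1*6 = 2 - 6 = -4)
A(v) = -1/5 - v/5 (A(v) = (-1 - v)/5 = -1/5 - v/5)
U(P, D) = -1/5 - D/5
X = -300200 (X = -40*7505 = -300200)
X + (136 + 318*U(L(4), -2)) = -300200 + (136 + 318*(-1/5 - 1/5*(-2))) = -300200 + (136 + 318*(-1/5 + 2/5)) = -300200 + (136 + 318*(1/5)) = -300200 + (136 + 318/5) = -300200 + 998/5 = -1500002/5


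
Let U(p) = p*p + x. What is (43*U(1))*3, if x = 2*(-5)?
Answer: -1161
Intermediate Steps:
x = -10
U(p) = -10 + p² (U(p) = p*p - 10 = p² - 10 = -10 + p²)
(43*U(1))*3 = (43*(-10 + 1²))*3 = (43*(-10 + 1))*3 = (43*(-9))*3 = -387*3 = -1161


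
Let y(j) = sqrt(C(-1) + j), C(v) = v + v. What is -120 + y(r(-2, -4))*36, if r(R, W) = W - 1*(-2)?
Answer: -120 + 72*I ≈ -120.0 + 72.0*I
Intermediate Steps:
C(v) = 2*v
r(R, W) = 2 + W (r(R, W) = W + 2 = 2 + W)
y(j) = sqrt(-2 + j) (y(j) = sqrt(2*(-1) + j) = sqrt(-2 + j))
-120 + y(r(-2, -4))*36 = -120 + sqrt(-2 + (2 - 4))*36 = -120 + sqrt(-2 - 2)*36 = -120 + sqrt(-4)*36 = -120 + (2*I)*36 = -120 + 72*I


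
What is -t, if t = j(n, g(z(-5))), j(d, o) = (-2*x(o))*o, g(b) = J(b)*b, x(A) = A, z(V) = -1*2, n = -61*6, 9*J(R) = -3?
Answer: 8/9 ≈ 0.88889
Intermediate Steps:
J(R) = -1/3 (J(R) = (1/9)*(-3) = -1/3)
n = -366
z(V) = -2
g(b) = -b/3
j(d, o) = -2*o**2 (j(d, o) = (-2*o)*o = -2*o**2)
t = -8/9 (t = -2*(-1/3*(-2))**2 = -2*(2/3)**2 = -2*4/9 = -8/9 ≈ -0.88889)
-t = -1*(-8/9) = 8/9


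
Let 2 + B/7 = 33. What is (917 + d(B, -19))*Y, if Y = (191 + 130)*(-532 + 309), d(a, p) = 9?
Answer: -66285858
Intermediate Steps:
B = 217 (B = -14 + 7*33 = -14 + 231 = 217)
Y = -71583 (Y = 321*(-223) = -71583)
(917 + d(B, -19))*Y = (917 + 9)*(-71583) = 926*(-71583) = -66285858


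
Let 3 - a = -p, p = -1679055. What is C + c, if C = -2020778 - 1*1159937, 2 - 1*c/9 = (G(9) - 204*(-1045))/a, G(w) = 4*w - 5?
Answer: -1780184580115/559684 ≈ -3.1807e+6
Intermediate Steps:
G(w) = -5 + 4*w
a = -1679052 (a = 3 - (-1)*(-1679055) = 3 - 1*1679055 = 3 - 1679055 = -1679052)
c = 10713945/559684 (c = 18 - 9*((-5 + 4*9) - 204*(-1045))/(-1679052) = 18 - 9*((-5 + 36) + 213180)*(-1)/1679052 = 18 - 9*(31 + 213180)*(-1)/1679052 = 18 - 1918899*(-1)/1679052 = 18 - 9*(-213211/1679052) = 18 + 639633/559684 = 10713945/559684 ≈ 19.143)
C = -3180715 (C = -2020778 - 1159937 = -3180715)
C + c = -3180715 + 10713945/559684 = -1780184580115/559684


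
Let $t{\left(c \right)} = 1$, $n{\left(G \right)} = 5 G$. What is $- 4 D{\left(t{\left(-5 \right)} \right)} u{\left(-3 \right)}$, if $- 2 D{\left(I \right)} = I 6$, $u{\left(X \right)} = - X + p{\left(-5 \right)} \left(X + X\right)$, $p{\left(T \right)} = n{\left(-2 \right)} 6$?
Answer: $4356$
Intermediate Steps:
$p{\left(T \right)} = -60$ ($p{\left(T \right)} = 5 \left(-2\right) 6 = \left(-10\right) 6 = -60$)
$u{\left(X \right)} = - 121 X$ ($u{\left(X \right)} = - X - 60 \left(X + X\right) = - X - 60 \cdot 2 X = - X - 120 X = - 121 X$)
$D{\left(I \right)} = - 3 I$ ($D{\left(I \right)} = - \frac{I 6}{2} = - \frac{6 I}{2} = - 3 I$)
$- 4 D{\left(t{\left(-5 \right)} \right)} u{\left(-3 \right)} = - 4 \left(\left(-3\right) 1\right) \left(\left(-121\right) \left(-3\right)\right) = \left(-4\right) \left(-3\right) 363 = 12 \cdot 363 = 4356$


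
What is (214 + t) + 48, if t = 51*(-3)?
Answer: 109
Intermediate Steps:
t = -153
(214 + t) + 48 = (214 - 153) + 48 = 61 + 48 = 109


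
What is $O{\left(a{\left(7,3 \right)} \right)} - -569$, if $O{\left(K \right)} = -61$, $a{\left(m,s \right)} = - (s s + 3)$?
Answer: $508$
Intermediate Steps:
$a{\left(m,s \right)} = -3 - s^{2}$ ($a{\left(m,s \right)} = - (s^{2} + 3) = - (3 + s^{2}) = -3 - s^{2}$)
$O{\left(a{\left(7,3 \right)} \right)} - -569 = -61 - -569 = -61 + 569 = 508$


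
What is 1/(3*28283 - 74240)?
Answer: 1/10609 ≈ 9.4260e-5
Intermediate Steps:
1/(3*28283 - 74240) = 1/(84849 - 74240) = 1/10609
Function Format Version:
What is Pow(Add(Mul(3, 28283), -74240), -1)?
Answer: Rational(1, 10609) ≈ 9.4260e-5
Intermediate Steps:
Pow(Add(Mul(3, 28283), -74240), -1) = Pow(Add(84849, -74240), -1) = Pow(10609, -1) = Rational(1, 10609)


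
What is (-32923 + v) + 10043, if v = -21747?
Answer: -44627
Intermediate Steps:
(-32923 + v) + 10043 = (-32923 - 21747) + 10043 = -54670 + 10043 = -44627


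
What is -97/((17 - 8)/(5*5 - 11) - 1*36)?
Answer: 1358/495 ≈ 2.7434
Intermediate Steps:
-97/((17 - 8)/(5*5 - 11) - 1*36) = -97/(9/(25 - 11) - 36) = -97/(9/14 - 36) = -97/(-495/14) = -14/495*(-97) = 1358/495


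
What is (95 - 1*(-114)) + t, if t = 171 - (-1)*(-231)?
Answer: 149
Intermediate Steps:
t = -60 (t = 171 - 1*231 = 171 - 231 = -60)
(95 - 1*(-114)) + t = (95 - 1*(-114)) - 60 = (95 + 114) - 60 = 209 - 60 = 149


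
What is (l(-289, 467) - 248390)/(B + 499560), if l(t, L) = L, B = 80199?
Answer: -82641/193253 ≈ -0.42763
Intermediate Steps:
(l(-289, 467) - 248390)/(B + 499560) = (467 - 248390)/(80199 + 499560) = -247923/579759 = -247923*1/579759 = -82641/193253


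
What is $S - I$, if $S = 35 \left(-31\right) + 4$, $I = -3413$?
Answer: $2332$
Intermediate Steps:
$S = -1081$ ($S = -1085 + 4 = -1081$)
$S - I = -1081 - -3413 = -1081 + 3413 = 2332$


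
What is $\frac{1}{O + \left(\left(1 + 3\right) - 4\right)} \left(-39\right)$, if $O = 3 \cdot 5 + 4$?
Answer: $- \frac{39}{19} \approx -2.0526$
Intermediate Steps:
$O = 19$ ($O = 15 + 4 = 19$)
$\frac{1}{O + \left(\left(1 + 3\right) - 4\right)} \left(-39\right) = \frac{1}{19 + \left(\left(1 + 3\right) - 4\right)} \left(-39\right) = \frac{1}{19 + \left(4 - 4\right)} \left(-39\right) = \frac{1}{19 + 0} \left(-39\right) = \frac{1}{19} \left(-39\right) = - \frac{39}{19}$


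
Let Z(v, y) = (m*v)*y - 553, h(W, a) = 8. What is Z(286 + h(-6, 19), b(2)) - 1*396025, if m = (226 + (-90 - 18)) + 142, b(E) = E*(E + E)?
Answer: 214942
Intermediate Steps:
b(E) = 2*E² (b(E) = E*(2*E) = 2*E²)
m = 260 (m = (226 - 108) + 142 = 118 + 142 = 260)
Z(v, y) = -553 + 260*v*y (Z(v, y) = (260*v)*y - 553 = 260*v*y - 553 = -553 + 260*v*y)
Z(286 + h(-6, 19), b(2)) - 1*396025 = (-553 + 260*(286 + 8)*(2*2²)) - 1*396025 = (-553 + 260*294*(2*4)) - 396025 = (-553 + 260*294*8) - 396025 = (-553 + 611520) - 396025 = 610967 - 396025 = 214942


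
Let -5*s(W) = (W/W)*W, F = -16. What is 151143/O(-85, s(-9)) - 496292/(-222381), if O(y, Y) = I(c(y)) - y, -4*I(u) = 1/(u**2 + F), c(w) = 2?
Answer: 1615369278836/907536861 ≈ 1779.9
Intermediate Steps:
I(u) = -1/(4*(-16 + u**2)) (I(u) = -1/(4*(u**2 - 16)) = -1/(4*(-16 + u**2)))
s(W) = -W/5 (s(W) = -W/W*W/5 = -W/5)
O(y, Y) = 1/48 - y (O(y, Y) = -1/(-64 + 4*2**2) - y = -1/(-64 + 4*4) - y = -1/(-64 + 16) - y = -1/(-48) - y = -1*(-1/48) - y = 1/48 - y)
151143/O(-85, s(-9)) - 496292/(-222381) = 151143/(1/48 - 1*(-85)) - 496292/(-222381) = 151143/(1/48 + 85) - 496292*(-1/222381) = 151143/(4081/48) + 496292/222381 = 151143*(48/4081) + 496292/222381 = 7254864/4081 + 496292/222381 = 1615369278836/907536861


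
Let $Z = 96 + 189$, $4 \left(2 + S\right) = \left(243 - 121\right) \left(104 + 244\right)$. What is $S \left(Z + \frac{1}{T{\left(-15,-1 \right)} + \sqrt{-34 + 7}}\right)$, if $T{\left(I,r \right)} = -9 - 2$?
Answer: $\frac{111874357}{37} - \frac{7959 i \sqrt{3}}{37} \approx 3.0236 \cdot 10^{6} - 372.58 i$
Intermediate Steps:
$S = 10612$ ($S = -2 + \frac{\left(243 - 121\right) \left(104 + 244\right)}{4} = -2 + \frac{122 \cdot 348}{4} = -2 + \frac{1}{4} \cdot 42456 = -2 + 10614 = 10612$)
$T{\left(I,r \right)} = -11$
$Z = 285$
$S \left(Z + \frac{1}{T{\left(-15,-1 \right)} + \sqrt{-34 + 7}}\right) = 10612 \left(285 + \frac{1}{-11 + \sqrt{-34 + 7}}\right) = 10612 \left(285 + \frac{1}{-11 + \sqrt{-27}}\right) = 10612 \left(285 + \frac{1}{-11 + 3 i \sqrt{3}}\right) = 3024420 + \frac{10612}{-11 + 3 i \sqrt{3}}$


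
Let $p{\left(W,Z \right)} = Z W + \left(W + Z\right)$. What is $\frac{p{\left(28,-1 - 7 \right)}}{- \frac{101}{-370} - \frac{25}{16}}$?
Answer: $\frac{603840}{3817} \approx 158.2$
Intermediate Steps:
$p{\left(W,Z \right)} = W + Z + W Z$ ($p{\left(W,Z \right)} = W Z + \left(W + Z\right) = W + Z + W Z$)
$\frac{p{\left(28,-1 - 7 \right)}}{- \frac{101}{-370} - \frac{25}{16}} = \frac{28 - 8 + 28 \left(-1 - 7\right)}{- \frac{101}{-370} - \frac{25}{16}} = \frac{28 - 8 + 28 \left(-1 - 7\right)}{\left(-101\right) \left(- \frac{1}{370}\right) - \frac{25}{16}} = \frac{28 - 8 + 28 \left(-8\right)}{\frac{101}{370} - \frac{25}{16}} = \frac{28 - 8 - 224}{- \frac{3817}{2960}} = \left(-204\right) \left(- \frac{2960}{3817}\right) = \frac{603840}{3817}$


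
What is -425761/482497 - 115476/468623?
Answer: -255238220675/226109191631 ≈ -1.1288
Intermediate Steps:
-425761/482497 - 115476/468623 = -255238220675/226109191631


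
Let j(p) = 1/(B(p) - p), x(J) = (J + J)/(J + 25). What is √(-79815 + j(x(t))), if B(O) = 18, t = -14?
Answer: I*√4076628454/226 ≈ 282.52*I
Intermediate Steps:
x(J) = 2*J/(25 + J) (x(J) = (2*J)/(25 + J) = 2*J/(25 + J))
j(p) = 1/(18 - p)
√(-79815 + j(x(t))) = √(-79815 - 1/(-18 + 2*(-14)/(25 - 14))) = √(-79815 - 1/(-18 + 2*(-14)/11)) = √(-79815 - 1/(-18 + 2*(-14)*(1/11))) = √(-79815 - 1/(-18 - 28/11)) = √(-79815 - 1/(-226/11)) = √(-79815 - 1*(-11/226)) = √(-79815 + 11/226) = √(-18038179/226) = I*√4076628454/226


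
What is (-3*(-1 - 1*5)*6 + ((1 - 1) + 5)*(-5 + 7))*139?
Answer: 16402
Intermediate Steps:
(-3*(-1 - 1*5)*6 + ((1 - 1) + 5)*(-5 + 7))*139 = (-3*(-1 - 5)*6 + (0 + 5)*2)*139 = (-3*(-6)*6 + 5*2)*139 = (18*6 + 10)*139 = (108 + 10)*139 = 118*139 = 16402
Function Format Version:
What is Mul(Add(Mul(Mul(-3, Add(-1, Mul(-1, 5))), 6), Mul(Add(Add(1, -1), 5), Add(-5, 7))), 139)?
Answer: 16402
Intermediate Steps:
Mul(Add(Mul(Mul(-3, Add(-1, Mul(-1, 5))), 6), Mul(Add(Add(1, -1), 5), Add(-5, 7))), 139) = Mul(Add(Mul(Mul(-3, Add(-1, -5)), 6), Mul(Add(0, 5), 2)), 139) = Mul(Add(Mul(Mul(-3, -6), 6), Mul(5, 2)), 139) = Mul(Add(Mul(18, 6), 10), 139) = Mul(Add(108, 10), 139) = Mul(118, 139) = 16402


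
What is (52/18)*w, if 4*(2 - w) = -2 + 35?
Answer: -325/18 ≈ -18.056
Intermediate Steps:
w = -25/4 (w = 2 - (-2 + 35)/4 = 2 - 1/4*33 = 2 - 33/4 = -25/4 ≈ -6.2500)
(52/18)*w = (52/18)*(-25/4) = (52*(1/18))*(-25/4) = (26/9)*(-25/4) = -325/18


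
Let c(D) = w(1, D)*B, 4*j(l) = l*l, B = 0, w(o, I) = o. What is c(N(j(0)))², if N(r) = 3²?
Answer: 0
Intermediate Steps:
j(l) = l²/4 (j(l) = (l*l)/4 = l²/4)
N(r) = 9
c(D) = 0 (c(D) = 1*0 = 0)
c(N(j(0)))² = 0² = 0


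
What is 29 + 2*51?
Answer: 131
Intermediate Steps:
29 + 2*51 = 29 + 102 = 131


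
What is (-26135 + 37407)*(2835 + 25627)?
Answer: 320823664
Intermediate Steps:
(-26135 + 37407)*(2835 + 25627) = 11272*28462 = 320823664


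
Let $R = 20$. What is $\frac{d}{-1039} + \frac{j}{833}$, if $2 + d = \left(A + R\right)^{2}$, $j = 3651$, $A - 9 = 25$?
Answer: $\frac{1366027}{865487} \approx 1.5783$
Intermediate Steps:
$A = 34$ ($A = 9 + 25 = 34$)
$d = 2914$ ($d = -2 + \left(34 + 20\right)^{2} = -2 + 54^{2} = -2 + 2916 = 2914$)
$\frac{d}{-1039} + \frac{j}{833} = \frac{2914}{-1039} + \frac{3651}{833} = 2914 \left(- \frac{1}{1039}\right) + 3651 \cdot \frac{1}{833} = - \frac{2914}{1039} + \frac{3651}{833} = \frac{1366027}{865487}$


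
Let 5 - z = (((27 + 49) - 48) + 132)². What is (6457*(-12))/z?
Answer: 77484/25595 ≈ 3.0273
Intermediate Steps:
z = -25595 (z = 5 - (((27 + 49) - 48) + 132)² = 5 - ((76 - 48) + 132)² = 5 - (28 + 132)² = 5 - 1*160² = 5 - 1*25600 = 5 - 25600 = -25595)
(6457*(-12))/z = (6457*(-12))/(-25595) = -77484*(-1/25595) = 77484/25595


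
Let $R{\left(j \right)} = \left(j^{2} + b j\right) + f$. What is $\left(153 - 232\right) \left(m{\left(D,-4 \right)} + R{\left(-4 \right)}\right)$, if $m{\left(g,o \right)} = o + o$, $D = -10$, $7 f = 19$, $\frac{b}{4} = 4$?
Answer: $\frac{29467}{7} \approx 4209.6$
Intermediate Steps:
$b = 16$ ($b = 4 \cdot 4 = 16$)
$f = \frac{19}{7}$ ($f = \frac{1}{7} \cdot 19 = \frac{19}{7} \approx 2.7143$)
$R{\left(j \right)} = \frac{19}{7} + j^{2} + 16 j$ ($R{\left(j \right)} = \left(j^{2} + 16 j\right) + \frac{19}{7} = \frac{19}{7} + j^{2} + 16 j$)
$m{\left(g,o \right)} = 2 o$
$\left(153 - 232\right) \left(m{\left(D,-4 \right)} + R{\left(-4 \right)}\right) = \left(153 - 232\right) \left(2 \left(-4\right) + \left(\frac{19}{7} + \left(-4\right)^{2} + 16 \left(-4\right)\right)\right) = - 79 \left(-8 + \left(\frac{19}{7} + 16 - 64\right)\right) = - 79 \left(-8 - \frac{317}{7}\right) = \left(-79\right) \left(- \frac{373}{7}\right) = \frac{29467}{7}$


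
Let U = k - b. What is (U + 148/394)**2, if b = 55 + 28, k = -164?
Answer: 2360502225/38809 ≈ 60824.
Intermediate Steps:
b = 83
U = -247 (U = -164 - 1*83 = -164 - 83 = -247)
(U + 148/394)**2 = (-247 + 148/394)**2 = (-247 + 148*(1/394))**2 = (-247 + 74/197)**2 = (-48585/197)**2 = 2360502225/38809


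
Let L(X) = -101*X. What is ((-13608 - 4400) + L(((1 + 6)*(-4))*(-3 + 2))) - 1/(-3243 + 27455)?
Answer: -504481233/24212 ≈ -20836.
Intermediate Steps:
((-13608 - 4400) + L(((1 + 6)*(-4))*(-3 + 2))) - 1/(-3243 + 27455) = ((-13608 - 4400) - 101*(1 + 6)*(-4)*(-3 + 2)) - 1/(-3243 + 27455) = (-18008 - 101*7*(-4)*(-1)) - 1/24212 = (-18008 - (-2828)*(-1)) - 1*1/24212 = (-18008 - 101*28) - 1/24212 = (-18008 - 2828) - 1/24212 = -20836 - 1/24212 = -504481233/24212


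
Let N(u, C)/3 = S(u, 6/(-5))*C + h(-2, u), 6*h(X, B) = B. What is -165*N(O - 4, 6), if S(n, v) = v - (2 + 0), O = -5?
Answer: 20493/2 ≈ 10247.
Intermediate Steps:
h(X, B) = B/6
S(n, v) = -2 + v (S(n, v) = v - 1*2 = v - 2 = -2 + v)
N(u, C) = u/2 - 48*C/5 (N(u, C) = 3*((-2 + 6/(-5))*C + u/6) = 3*((-2 + 6*(-1/5))*C + u/6) = 3*((-2 - 6/5)*C + u/6) = 3*(-16*C/5 + u/6) = u/2 - 48*C/5)
-165*N(O - 4, 6) = -165*((-5 - 4)/2 - 48/5*6) = -165*((1/2)*(-9) - 288/5) = -165*(-9/2 - 288/5) = -165*(-621/10) = 20493/2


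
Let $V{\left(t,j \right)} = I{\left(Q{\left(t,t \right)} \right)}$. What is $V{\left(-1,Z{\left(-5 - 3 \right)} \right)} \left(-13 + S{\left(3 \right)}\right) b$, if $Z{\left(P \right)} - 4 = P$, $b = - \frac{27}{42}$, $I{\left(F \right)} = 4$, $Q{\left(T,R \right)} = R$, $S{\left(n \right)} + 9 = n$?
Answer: $\frac{342}{7} \approx 48.857$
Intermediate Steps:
$S{\left(n \right)} = -9 + n$
$b = - \frac{9}{14}$ ($b = \left(-27\right) \frac{1}{42} = - \frac{9}{14} \approx -0.64286$)
$Z{\left(P \right)} = 4 + P$
$V{\left(t,j \right)} = 4$
$V{\left(-1,Z{\left(-5 - 3 \right)} \right)} \left(-13 + S{\left(3 \right)}\right) b = 4 \left(-13 + \left(-9 + 3\right)\right) \left(- \frac{9}{14}\right) = 4 \left(-13 - 6\right) \left(- \frac{9}{14}\right) = 4 \left(-19\right) \left(- \frac{9}{14}\right) = \left(-76\right) \left(- \frac{9}{14}\right) = \frac{342}{7}$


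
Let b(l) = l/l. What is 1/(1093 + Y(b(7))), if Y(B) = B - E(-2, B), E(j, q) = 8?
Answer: 1/1086 ≈ 0.00092081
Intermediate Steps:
b(l) = 1
Y(B) = -8 + B (Y(B) = B - 1*8 = B - 8 = -8 + B)
1/(1093 + Y(b(7))) = 1/(1093 + (-8 + 1)) = 1/(1093 - 7) = 1/1086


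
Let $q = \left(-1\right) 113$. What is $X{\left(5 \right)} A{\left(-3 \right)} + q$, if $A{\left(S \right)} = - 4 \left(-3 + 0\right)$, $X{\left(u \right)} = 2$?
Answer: $-89$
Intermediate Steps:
$q = -113$
$A{\left(S \right)} = 12$ ($A{\left(S \right)} = \left(-4\right) \left(-3\right) = 12$)
$X{\left(5 \right)} A{\left(-3 \right)} + q = 2 \cdot 12 - 113 = 24 - 113 = -89$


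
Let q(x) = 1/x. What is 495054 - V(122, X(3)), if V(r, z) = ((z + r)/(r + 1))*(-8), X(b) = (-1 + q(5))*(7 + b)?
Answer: 20297518/41 ≈ 4.9506e+5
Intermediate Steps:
q(x) = 1/x
X(b) = -28/5 - 4*b/5 (X(b) = (-1 + 1/5)*(7 + b) = -4*(7 + b)/5 = -28/5 - 4*b/5)
V(r, z) = -8*(r + z)/(1 + r) (V(r, z) = ((r + z)/(1 + r))*(-8) = -8*(r + z)/(1 + r))
495054 - V(122, X(3)) = 495054 - 8*(-1*122 - (-28/5 - 4/5*3))/(1 + 122) = 495054 - 8*(-122 - (-28/5 - 12/5))/123 = 495054 - 8*(-122 - 1*(-8))/123 = 495054 - 8*(-122 + 8)/123 = 495054 - 8*(-114)/123 = 495054 - 1*(-304/41) = 495054 + 304/41 = 20297518/41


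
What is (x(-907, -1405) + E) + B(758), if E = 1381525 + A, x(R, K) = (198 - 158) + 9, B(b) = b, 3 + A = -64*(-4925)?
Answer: 1697529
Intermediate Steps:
A = 315197 (A = -3 - 64*(-4925) = -3 + 315200 = 315197)
x(R, K) = 49 (x(R, K) = 40 + 9 = 49)
E = 1696722 (E = 1381525 + 315197 = 1696722)
(x(-907, -1405) + E) + B(758) = (49 + 1696722) + 758 = 1696771 + 758 = 1697529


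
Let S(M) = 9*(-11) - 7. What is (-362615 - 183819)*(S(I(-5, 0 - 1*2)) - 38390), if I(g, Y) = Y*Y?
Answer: 21035523264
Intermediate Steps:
I(g, Y) = Y²
S(M) = -106 (S(M) = -99 - 7 = -106)
(-362615 - 183819)*(S(I(-5, 0 - 1*2)) - 38390) = (-362615 - 183819)*(-106 - 38390) = -546434*(-38496) = 21035523264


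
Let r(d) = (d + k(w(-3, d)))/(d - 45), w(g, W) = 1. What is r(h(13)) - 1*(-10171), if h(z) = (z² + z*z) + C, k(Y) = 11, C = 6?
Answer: 3041484/299 ≈ 10172.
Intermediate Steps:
h(z) = 6 + 2*z² (h(z) = (z² + z*z) + 6 = (z² + z²) + 6 = 2*z² + 6 = 6 + 2*z²)
r(d) = (11 + d)/(-45 + d) (r(d) = (d + 11)/(d - 45) = (11 + d)/(-45 + d))
r(h(13)) - 1*(-10171) = (11 + (6 + 2*13²))/(-45 + (6 + 2*13²)) - 1*(-10171) = (11 + (6 + 2*169))/(-45 + (6 + 2*169)) + 10171 = (11 + (6 + 338))/(-45 + (6 + 338)) + 10171 = (11 + 344)/(-45 + 344) + 10171 = 355/299 + 10171 = 3041484/299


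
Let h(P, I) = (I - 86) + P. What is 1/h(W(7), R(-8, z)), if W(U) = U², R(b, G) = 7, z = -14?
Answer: -1/30 ≈ -0.033333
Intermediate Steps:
h(P, I) = -86 + I + P (h(P, I) = (-86 + I) + P = -86 + I + P)
1/h(W(7), R(-8, z)) = 1/(-86 + 7 + 7²) = 1/(-86 + 7 + 49) = 1/(-30) = -1/30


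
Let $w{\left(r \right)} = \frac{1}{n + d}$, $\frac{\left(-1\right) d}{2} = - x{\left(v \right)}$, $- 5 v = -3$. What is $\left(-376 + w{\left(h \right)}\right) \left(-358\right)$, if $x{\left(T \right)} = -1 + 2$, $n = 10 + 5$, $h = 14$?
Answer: $\frac{2287978}{17} \approx 1.3459 \cdot 10^{5}$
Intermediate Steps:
$v = \frac{3}{5}$ ($v = \left(- \frac{1}{5}\right) \left(-3\right) = \frac{3}{5} \approx 0.6$)
$n = 15$
$x{\left(T \right)} = 1$
$d = 2$ ($d = - 2 \left(\left(-1\right) 1\right) = \left(-2\right) \left(-1\right) = 2$)
$w{\left(r \right)} = \frac{1}{17}$ ($w{\left(r \right)} = \frac{1}{15 + 2} = \frac{1}{17}$)
$\left(-376 + w{\left(h \right)}\right) \left(-358\right) = \left(-376 + \frac{1}{17}\right) \left(-358\right) = \left(- \frac{6391}{17}\right) \left(-358\right) = \frac{2287978}{17}$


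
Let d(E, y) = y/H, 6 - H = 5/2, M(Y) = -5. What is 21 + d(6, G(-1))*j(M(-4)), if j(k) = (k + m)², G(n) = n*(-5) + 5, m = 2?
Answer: 327/7 ≈ 46.714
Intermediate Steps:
H = 7/2 (H = 6 - 5/2 = 7/2 ≈ 3.5000)
G(n) = 5 - 5*n (G(n) = -5*n + 5 = 5 - 5*n)
d(E, y) = 2*y/7 (d(E, y) = y/(7/2) = y*(2/7) = 2*y/7)
j(k) = (2 + k)² (j(k) = (k + 2)² = (2 + k)²)
21 + d(6, G(-1))*j(M(-4)) = 21 + (2*(5 - 5*(-1))/7)*(2 - 5)² = 21 + (2*(5 + 5)/7)*(-3)² = 21 + ((2/7)*10)*9 = 21 + (20/7)*9 = 21 + 180/7 = 327/7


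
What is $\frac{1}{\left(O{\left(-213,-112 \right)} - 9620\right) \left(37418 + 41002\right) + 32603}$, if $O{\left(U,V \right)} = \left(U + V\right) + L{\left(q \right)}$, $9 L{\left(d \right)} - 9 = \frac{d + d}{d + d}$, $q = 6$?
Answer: $- \frac{3}{2339301491} \approx -1.2824 \cdot 10^{-9}$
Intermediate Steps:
$L{\left(d \right)} = \frac{10}{9}$ ($L{\left(d \right)} = 1 + \frac{\left(d + d\right) \frac{1}{d + d}}{9} = 1 + \frac{2 d \frac{1}{2 d}}{9} = 1 + \frac{1}{9} \cdot 1 = 1 + \frac{1}{9} = \frac{10}{9}$)
$O{\left(U,V \right)} = \frac{10}{9} + U + V$ ($O{\left(U,V \right)} = \left(U + V\right) + \frac{10}{9} = \frac{10}{9} + U + V$)
$\frac{1}{\left(O{\left(-213,-112 \right)} - 9620\right) \left(37418 + 41002\right) + 32603} = \frac{1}{\left(\left(\frac{10}{9} - 213 - 112\right) - 9620\right) \left(37418 + 41002\right) + 32603} = \frac{1}{\left(- \frac{2915}{9} - 9620\right) 78420 + 32603} = \frac{1}{\left(- \frac{89495}{9}\right) 78420 + 32603} = \frac{1}{- \frac{2339399300}{3} + 32603} = \frac{1}{- \frac{2339301491}{3}} = - \frac{3}{2339301491}$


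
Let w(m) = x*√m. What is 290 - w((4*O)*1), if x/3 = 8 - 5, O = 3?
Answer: 290 - 18*√3 ≈ 258.82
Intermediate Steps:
x = 9 (x = 3*(8 - 5) = 3*3 = 9)
w(m) = 9*√m
290 - w((4*O)*1) = 290 - 9*√((4*3)*1) = 290 - 9*√(12*1) = 290 - 9*√12 = 290 - 9*2*√3 = 290 - 18*√3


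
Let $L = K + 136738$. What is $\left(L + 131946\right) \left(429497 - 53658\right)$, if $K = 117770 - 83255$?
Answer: $113954008961$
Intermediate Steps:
$K = 34515$
$L = 171253$ ($L = 34515 + 136738 = 171253$)
$\left(L + 131946\right) \left(429497 - 53658\right) = \left(171253 + 131946\right) \left(429497 - 53658\right) = 303199 \cdot 375839 = 113954008961$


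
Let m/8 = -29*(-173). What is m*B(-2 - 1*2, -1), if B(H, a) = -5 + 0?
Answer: -200680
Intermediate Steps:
m = 40136 (m = 8*(-29*(-173)) = 8*5017 = 40136)
B(H, a) = -5
m*B(-2 - 1*2, -1) = 40136*(-5) = -200680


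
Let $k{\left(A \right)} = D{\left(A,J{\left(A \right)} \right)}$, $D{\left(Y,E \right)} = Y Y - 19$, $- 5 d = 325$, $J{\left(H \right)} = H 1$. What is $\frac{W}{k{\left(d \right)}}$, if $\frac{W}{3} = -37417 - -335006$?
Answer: $\frac{297589}{1402} \approx 212.26$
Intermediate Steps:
$J{\left(H \right)} = H$
$d = -65$ ($d = \left(- \frac{1}{5}\right) 325 = -65$)
$D{\left(Y,E \right)} = -19 + Y^{2}$ ($D{\left(Y,E \right)} = Y^{2} - 19 = -19 + Y^{2}$)
$k{\left(A \right)} = -19 + A^{2}$
$W = 892767$ ($W = 3 \left(-37417 - -335006\right) = 3 \left(-37417 + 335006\right) = 3 \cdot 297589 = 892767$)
$\frac{W}{k{\left(d \right)}} = \frac{892767}{-19 + \left(-65\right)^{2}} = \frac{892767}{-19 + 4225} = \frac{892767}{4206} = 892767 \cdot \frac{1}{4206} = \frac{297589}{1402}$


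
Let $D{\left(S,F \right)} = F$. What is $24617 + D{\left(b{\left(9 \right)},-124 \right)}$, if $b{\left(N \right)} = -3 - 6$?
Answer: $24493$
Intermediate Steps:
$b{\left(N \right)} = -9$ ($b{\left(N \right)} = -3 - 6 = -9$)
$24617 + D{\left(b{\left(9 \right)},-124 \right)} = 24617 - 124 = 24493$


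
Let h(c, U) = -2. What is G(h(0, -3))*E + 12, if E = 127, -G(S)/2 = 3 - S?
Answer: -1258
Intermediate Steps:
G(S) = -6 + 2*S (G(S) = -2*(3 - S) = -6 + 2*S)
G(h(0, -3))*E + 12 = (-6 + 2*(-2))*127 + 12 = (-6 - 4)*127 + 12 = -10*127 + 12 = -1270 + 12 = -1258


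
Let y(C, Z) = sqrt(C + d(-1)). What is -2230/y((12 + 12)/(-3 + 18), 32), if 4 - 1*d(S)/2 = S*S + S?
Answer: -1115*sqrt(15)/6 ≈ -719.73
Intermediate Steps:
d(S) = 8 - 2*S - 2*S**2 (d(S) = 8 - 2*(S*S + S) = 8 - 2*(S**2 + S) = 8 - 2*(S + S**2) = 8 + (-2*S - 2*S**2) = 8 - 2*S - 2*S**2)
y(C, Z) = sqrt(8 + C) (y(C, Z) = sqrt(C + (8 - 2*(-1) - 2*(-1)**2)) = sqrt(C + (8 + 2 - 2*1)) = sqrt(C + (8 + 2 - 2)) = sqrt(C + 8) = sqrt(8 + C))
-2230/y((12 + 12)/(-3 + 18), 32) = -2230/sqrt(8 + (12 + 12)/(-3 + 18)) = -2230/sqrt(8 + 24/15) = -2230/sqrt(8 + 24*(1/15)) = -2230/sqrt(8 + 8/5) = -2230*sqrt(15)/12 = -1115*sqrt(15)/6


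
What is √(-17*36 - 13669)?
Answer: I*√14281 ≈ 119.5*I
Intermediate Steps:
√(-17*36 - 13669) = √(-612 - 13669) = √(-14281) = I*√14281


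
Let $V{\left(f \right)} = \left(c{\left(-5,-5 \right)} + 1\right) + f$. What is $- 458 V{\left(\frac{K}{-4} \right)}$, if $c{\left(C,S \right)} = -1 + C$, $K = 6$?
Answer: $2977$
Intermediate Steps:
$V{\left(f \right)} = -5 + f$ ($V{\left(f \right)} = \left(\left(-1 - 5\right) + 1\right) + f = \left(-6 + 1\right) + f = -5 + f$)
$- 458 V{\left(\frac{K}{-4} \right)} = - 458 \left(-5 + \frac{6}{-4}\right) = - 458 \left(-5 + 6 \left(- \frac{1}{4}\right)\right) = - 458 \left(-5 - \frac{3}{2}\right) = \left(-458\right) \left(- \frac{13}{2}\right) = 2977$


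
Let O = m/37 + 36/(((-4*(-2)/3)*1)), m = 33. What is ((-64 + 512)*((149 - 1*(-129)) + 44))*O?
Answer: 76816320/37 ≈ 2.0761e+6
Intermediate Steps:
O = 1065/74 (O = 33/37 + 36/(((-4*(-2)/3)*1)) = 33*(1/37) + 36/(((8*(⅓))*1)) = 33/37 + 36/(((8/3)*1)) = 33/37 + 36/(8/3) = 33/37 + 36*(3/8) = 33/37 + 27/2 = 1065/74 ≈ 14.392)
((-64 + 512)*((149 - 1*(-129)) + 44))*O = ((-64 + 512)*((149 - 1*(-129)) + 44))*(1065/74) = (448*((149 + 129) + 44))*(1065/74) = (448*(278 + 44))*(1065/74) = (448*322)*(1065/74) = 144256*(1065/74) = 76816320/37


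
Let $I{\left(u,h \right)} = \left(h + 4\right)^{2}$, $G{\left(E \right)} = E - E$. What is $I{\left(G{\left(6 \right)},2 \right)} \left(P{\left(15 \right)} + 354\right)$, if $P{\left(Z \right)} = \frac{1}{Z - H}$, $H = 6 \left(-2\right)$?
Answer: $\frac{38236}{3} \approx 12745.0$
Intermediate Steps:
$G{\left(E \right)} = 0$
$H = -12$
$I{\left(u,h \right)} = \left(4 + h\right)^{2}$
$P{\left(Z \right)} = \frac{1}{12 + Z}$ ($P{\left(Z \right)} = \frac{1}{Z - -12} = \frac{1}{Z + 12} = \frac{1}{12 + Z}$)
$I{\left(G{\left(6 \right)},2 \right)} \left(P{\left(15 \right)} + 354\right) = \left(4 + 2\right)^{2} \left(\frac{1}{12 + 15} + 354\right) = 6^{2} \left(\frac{1}{27} + 354\right) = 36 \left(\frac{1}{27} + 354\right) = 36 \cdot \frac{9559}{27} = \frac{38236}{3}$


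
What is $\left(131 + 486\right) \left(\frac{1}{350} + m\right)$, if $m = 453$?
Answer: $\frac{97825967}{350} \approx 2.795 \cdot 10^{5}$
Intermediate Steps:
$\left(131 + 486\right) \left(\frac{1}{350} + m\right) = \left(131 + 486\right) \left(\frac{1}{350} + 453\right) = 617 \left(\frac{1}{350} + 453\right) = 617 \cdot \frac{158551}{350} = \frac{97825967}{350}$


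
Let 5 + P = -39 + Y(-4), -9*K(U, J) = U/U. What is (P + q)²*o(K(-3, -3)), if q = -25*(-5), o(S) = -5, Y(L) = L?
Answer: -29645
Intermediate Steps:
K(U, J) = -⅑ (K(U, J) = -U/(9*U) = -⅑*1 = -⅑)
P = -48 (P = -5 + (-39 - 4) = -5 - 43 = -48)
q = 125
(P + q)²*o(K(-3, -3)) = (-48 + 125)²*(-5) = 77²*(-5) = 5929*(-5) = -29645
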